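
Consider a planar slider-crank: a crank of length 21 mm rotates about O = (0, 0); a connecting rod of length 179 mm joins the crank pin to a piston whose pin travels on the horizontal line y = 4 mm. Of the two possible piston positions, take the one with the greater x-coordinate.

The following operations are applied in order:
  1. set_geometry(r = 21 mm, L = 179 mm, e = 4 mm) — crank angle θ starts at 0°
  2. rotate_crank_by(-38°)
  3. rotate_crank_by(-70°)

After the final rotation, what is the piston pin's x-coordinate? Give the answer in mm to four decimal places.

170.8982

set_geometry: r = 21 mm, L = 179 mm, e = 4 mm; θ ← 0°
rotate_crank_by(-38°): θ ← 0° -38° = -38°
rotate_crank_by(-70°): θ ← -38° -70° = -108°
crank pin P = (r cos θ, r sin θ) = (-6.489357, -19.972187)
h = r sin θ − e = -19.972187 − 4 = -23.972187
x = r cos θ + √(L² − h²) = -6.489357 + √(32041.0 − 574.6657) = -6.489357 + 177.387526 = 170.898169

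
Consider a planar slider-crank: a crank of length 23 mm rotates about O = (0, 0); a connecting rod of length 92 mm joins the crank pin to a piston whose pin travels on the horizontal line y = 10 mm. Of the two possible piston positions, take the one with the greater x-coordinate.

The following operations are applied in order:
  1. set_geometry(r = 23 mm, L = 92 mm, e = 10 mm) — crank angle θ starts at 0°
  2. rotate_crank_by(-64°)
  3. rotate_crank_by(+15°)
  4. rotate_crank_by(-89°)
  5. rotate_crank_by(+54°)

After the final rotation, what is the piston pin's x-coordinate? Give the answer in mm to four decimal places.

88.3303

set_geometry: r = 23 mm, L = 92 mm, e = 10 mm; θ ← 0°
rotate_crank_by(-64°): θ ← 0° -64° = -64°
rotate_crank_by(+15°): θ ← -64° +15° = -49°
rotate_crank_by(-89°): θ ← -49° -89° = -138°
rotate_crank_by(+54°): θ ← -138° +54° = -84°
crank pin P = (r cos θ, r sin θ) = (2.404155, -22.874004)
h = r sin θ − e = -22.874004 − 10 = -32.874004
x = r cos θ + √(L² − h²) = 2.404155 + √(8464.0 − 1080.7001) = 2.404155 + 85.926130 = 88.330285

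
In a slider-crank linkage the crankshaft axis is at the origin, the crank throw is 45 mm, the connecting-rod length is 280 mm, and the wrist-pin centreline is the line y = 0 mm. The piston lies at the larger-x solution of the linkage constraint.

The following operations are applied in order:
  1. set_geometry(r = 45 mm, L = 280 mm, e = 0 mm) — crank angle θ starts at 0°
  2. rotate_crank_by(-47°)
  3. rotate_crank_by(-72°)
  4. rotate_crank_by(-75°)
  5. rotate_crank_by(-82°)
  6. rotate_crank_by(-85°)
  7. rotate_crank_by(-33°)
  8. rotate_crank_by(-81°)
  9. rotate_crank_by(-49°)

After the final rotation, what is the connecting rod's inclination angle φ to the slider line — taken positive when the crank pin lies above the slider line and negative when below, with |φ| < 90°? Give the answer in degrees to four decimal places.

-2.5390

set_geometry: r = 45 mm, L = 280 mm, e = 0 mm; θ ← 0°
rotate_crank_by(-47°): θ ← 0° -47° = -47°
rotate_crank_by(-72°): θ ← -47° -72° = -119°
rotate_crank_by(-75°): θ ← -119° -75° = -194°
rotate_crank_by(-82°): θ ← -194° -82° = -276°
rotate_crank_by(-85°): θ ← -276° -85° = -361°
rotate_crank_by(-33°): θ ← -361° -33° = -394°
rotate_crank_by(-81°): θ ← -394° -81° = -475°
rotate_crank_by(-49°): θ ← -475° -49° = -524°
crank pin P = (r cos θ, r sin θ) = (-43.256776, -12.403681)
h = r sin θ − e = -12.403681 − 0 = -12.403681
sin φ = h / L = -12.403681 / 280 = -0.04429886
φ = arcsin(-0.04429886) = -2.538969°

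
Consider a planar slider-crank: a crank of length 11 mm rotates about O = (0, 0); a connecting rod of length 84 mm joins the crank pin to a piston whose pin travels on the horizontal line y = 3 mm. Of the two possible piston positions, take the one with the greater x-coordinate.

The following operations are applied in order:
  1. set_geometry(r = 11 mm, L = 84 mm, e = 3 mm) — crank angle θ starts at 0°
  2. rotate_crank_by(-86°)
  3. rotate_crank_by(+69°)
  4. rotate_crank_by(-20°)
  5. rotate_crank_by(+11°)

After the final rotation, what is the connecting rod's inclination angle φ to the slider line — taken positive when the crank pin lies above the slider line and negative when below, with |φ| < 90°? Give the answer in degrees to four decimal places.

set_geometry: r = 11 mm, L = 84 mm, e = 3 mm; θ ← 0°
rotate_crank_by(-86°): θ ← 0° -86° = -86°
rotate_crank_by(+69°): θ ← -86° +69° = -17°
rotate_crank_by(-20°): θ ← -17° -20° = -37°
rotate_crank_by(+11°): θ ← -37° +11° = -26°
crank pin P = (r cos θ, r sin θ) = (9.886735, -4.822083)
h = r sin θ − e = -4.822083 − 3 = -7.822083
sin φ = h / L = -7.822083 / 84 = -0.09312003
φ = arcsin(-0.09312003) = -5.343126°

-5.3431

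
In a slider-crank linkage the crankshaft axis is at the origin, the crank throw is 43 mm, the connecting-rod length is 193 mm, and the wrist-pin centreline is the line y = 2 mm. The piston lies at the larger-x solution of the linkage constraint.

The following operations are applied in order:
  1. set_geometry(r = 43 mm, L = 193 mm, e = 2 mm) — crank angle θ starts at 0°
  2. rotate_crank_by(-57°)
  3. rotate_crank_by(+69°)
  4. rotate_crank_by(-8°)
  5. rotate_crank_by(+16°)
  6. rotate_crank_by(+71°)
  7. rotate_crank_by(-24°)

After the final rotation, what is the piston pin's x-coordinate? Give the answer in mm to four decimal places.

set_geometry: r = 43 mm, L = 193 mm, e = 2 mm; θ ← 0°
rotate_crank_by(-57°): θ ← 0° -57° = -57°
rotate_crank_by(+69°): θ ← -57° +69° = 12°
rotate_crank_by(-8°): θ ← 12° -8° = 4°
rotate_crank_by(+16°): θ ← 4° +16° = 20°
rotate_crank_by(+71°): θ ← 20° +71° = 91°
rotate_crank_by(-24°): θ ← 91° -24° = 67°
crank pin P = (r cos θ, r sin θ) = (16.801439, 39.581709)
h = r sin θ − e = 39.581709 − 2 = 37.581709
x = r cos θ + √(L² − h²) = 16.801439 + √(37249.0 − 1412.3848) = 16.801439 + 189.305613 = 206.107052

206.1071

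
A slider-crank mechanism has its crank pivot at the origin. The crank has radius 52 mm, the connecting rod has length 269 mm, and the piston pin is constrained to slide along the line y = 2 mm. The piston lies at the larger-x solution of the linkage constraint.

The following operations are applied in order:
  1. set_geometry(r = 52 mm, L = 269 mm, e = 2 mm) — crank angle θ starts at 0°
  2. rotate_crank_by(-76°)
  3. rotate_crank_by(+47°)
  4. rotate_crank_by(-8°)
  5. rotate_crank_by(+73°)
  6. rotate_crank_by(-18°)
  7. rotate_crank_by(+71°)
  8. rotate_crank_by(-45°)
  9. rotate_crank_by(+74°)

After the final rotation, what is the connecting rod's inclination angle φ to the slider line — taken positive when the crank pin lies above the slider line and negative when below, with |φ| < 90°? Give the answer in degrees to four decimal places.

9.3954

set_geometry: r = 52 mm, L = 269 mm, e = 2 mm; θ ← 0°
rotate_crank_by(-76°): θ ← 0° -76° = -76°
rotate_crank_by(+47°): θ ← -76° +47° = -29°
rotate_crank_by(-8°): θ ← -29° -8° = -37°
rotate_crank_by(+73°): θ ← -37° +73° = 36°
rotate_crank_by(-18°): θ ← 36° -18° = 18°
rotate_crank_by(+71°): θ ← 18° +71° = 89°
rotate_crank_by(-45°): θ ← 89° -45° = 44°
rotate_crank_by(+74°): θ ← 44° +74° = 118°
crank pin P = (r cos θ, r sin θ) = (-24.412521, 45.913275)
h = r sin θ − e = 45.913275 − 2 = 43.913275
sin φ = h / L = 43.913275 / 269 = 0.16324637
φ = arcsin(0.16324637) = 9.395378°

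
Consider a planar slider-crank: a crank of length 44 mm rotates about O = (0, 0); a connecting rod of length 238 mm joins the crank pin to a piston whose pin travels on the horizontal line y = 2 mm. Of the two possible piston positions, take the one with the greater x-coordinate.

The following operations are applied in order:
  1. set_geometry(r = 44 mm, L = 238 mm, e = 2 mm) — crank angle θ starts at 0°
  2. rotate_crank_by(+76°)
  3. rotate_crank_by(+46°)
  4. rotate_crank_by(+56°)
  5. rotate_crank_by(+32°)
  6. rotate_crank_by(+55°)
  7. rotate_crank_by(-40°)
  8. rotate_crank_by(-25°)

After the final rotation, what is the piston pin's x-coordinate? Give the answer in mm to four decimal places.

set_geometry: r = 44 mm, L = 238 mm, e = 2 mm; θ ← 0°
rotate_crank_by(+76°): θ ← 0° +76° = 76°
rotate_crank_by(+46°): θ ← 76° +46° = 122°
rotate_crank_by(+56°): θ ← 122° +56° = 178°
rotate_crank_by(+32°): θ ← 178° +32° = 210°
rotate_crank_by(+55°): θ ← 210° +55° = 265°
rotate_crank_by(-40°): θ ← 265° -40° = 225°
rotate_crank_by(-25°): θ ← 225° -25° = 200°
crank pin P = (r cos θ, r sin θ) = (-41.346475, -15.048886)
h = r sin θ − e = -15.048886 − 2 = -17.048886
x = r cos θ + √(L² − h²) = -41.346475 + √(56644.0 − 290.6645) = -41.346475 + 237.388575 = 196.042100

196.0421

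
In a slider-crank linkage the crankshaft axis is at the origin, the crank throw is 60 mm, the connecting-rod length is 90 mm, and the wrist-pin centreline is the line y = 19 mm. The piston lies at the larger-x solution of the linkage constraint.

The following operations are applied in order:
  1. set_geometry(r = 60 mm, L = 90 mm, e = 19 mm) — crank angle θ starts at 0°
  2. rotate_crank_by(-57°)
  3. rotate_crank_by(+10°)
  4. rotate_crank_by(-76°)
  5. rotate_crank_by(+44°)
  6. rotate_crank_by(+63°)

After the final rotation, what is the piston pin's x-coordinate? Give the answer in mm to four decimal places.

set_geometry: r = 60 mm, L = 90 mm, e = 19 mm; θ ← 0°
rotate_crank_by(-57°): θ ← 0° -57° = -57°
rotate_crank_by(+10°): θ ← -57° +10° = -47°
rotate_crank_by(-76°): θ ← -47° -76° = -123°
rotate_crank_by(+44°): θ ← -123° +44° = -79°
rotate_crank_by(+63°): θ ← -79° +63° = -16°
crank pin P = (r cos θ, r sin θ) = (57.675702, -16.538241)
h = r sin θ − e = -16.538241 − 19 = -35.538241
x = r cos θ + √(L² − h²) = 57.675702 + √(8100.0 − 1262.9666) = 57.675702 + 82.686356 = 140.362057

140.3621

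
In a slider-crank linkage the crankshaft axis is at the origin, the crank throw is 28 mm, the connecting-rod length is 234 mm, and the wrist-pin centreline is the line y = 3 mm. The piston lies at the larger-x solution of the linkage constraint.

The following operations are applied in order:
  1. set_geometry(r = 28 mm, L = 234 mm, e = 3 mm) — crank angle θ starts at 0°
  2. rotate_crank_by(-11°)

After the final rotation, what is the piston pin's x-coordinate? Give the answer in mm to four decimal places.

set_geometry: r = 28 mm, L = 234 mm, e = 3 mm; θ ← 0°
rotate_crank_by(-11°): θ ← 0° -11° = -11°
crank pin P = (r cos θ, r sin θ) = (27.485561, -5.342652)
h = r sin θ − e = -5.342652 − 3 = -8.342652
x = r cos θ + √(L² − h²) = 27.485561 + √(54756.0 − 69.5998) = 27.485561 + 233.851235 = 261.336796

261.3368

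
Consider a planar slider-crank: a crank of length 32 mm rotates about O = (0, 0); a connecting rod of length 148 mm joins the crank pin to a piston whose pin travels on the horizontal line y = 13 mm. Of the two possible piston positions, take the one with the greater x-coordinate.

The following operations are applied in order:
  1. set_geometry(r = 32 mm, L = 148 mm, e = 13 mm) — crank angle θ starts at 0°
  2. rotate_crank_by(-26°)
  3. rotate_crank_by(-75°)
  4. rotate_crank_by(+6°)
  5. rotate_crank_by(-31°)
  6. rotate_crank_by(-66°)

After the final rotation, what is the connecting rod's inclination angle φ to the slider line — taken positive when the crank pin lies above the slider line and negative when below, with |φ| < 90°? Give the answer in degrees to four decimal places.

set_geometry: r = 32 mm, L = 148 mm, e = 13 mm; θ ← 0°
rotate_crank_by(-26°): θ ← 0° -26° = -26°
rotate_crank_by(-75°): θ ← -26° -75° = -101°
rotate_crank_by(+6°): θ ← -101° +6° = -95°
rotate_crank_by(-31°): θ ← -95° -31° = -126°
rotate_crank_by(-66°): θ ← -126° -66° = -192°
crank pin P = (r cos θ, r sin θ) = (-31.300723, 6.653174)
h = r sin θ − e = 6.653174 − 13 = -6.346826
sin φ = h / L = -6.346826 / 148 = -0.04288396
φ = arcsin(-0.04288396) = -2.457824°

-2.4578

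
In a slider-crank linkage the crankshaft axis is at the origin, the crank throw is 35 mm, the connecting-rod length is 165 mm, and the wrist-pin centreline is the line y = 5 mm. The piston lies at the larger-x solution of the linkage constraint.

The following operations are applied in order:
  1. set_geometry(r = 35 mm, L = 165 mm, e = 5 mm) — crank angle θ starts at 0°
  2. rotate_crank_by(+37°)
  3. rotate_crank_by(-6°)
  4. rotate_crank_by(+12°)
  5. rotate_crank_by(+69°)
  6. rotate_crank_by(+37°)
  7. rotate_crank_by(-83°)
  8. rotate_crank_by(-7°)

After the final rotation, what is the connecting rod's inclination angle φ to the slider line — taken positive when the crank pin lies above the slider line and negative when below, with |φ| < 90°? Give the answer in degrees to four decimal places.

8.7150

set_geometry: r = 35 mm, L = 165 mm, e = 5 mm; θ ← 0°
rotate_crank_by(+37°): θ ← 0° +37° = 37°
rotate_crank_by(-6°): θ ← 37° -6° = 31°
rotate_crank_by(+12°): θ ← 31° +12° = 43°
rotate_crank_by(+69°): θ ← 43° +69° = 112°
rotate_crank_by(+37°): θ ← 112° +37° = 149°
rotate_crank_by(-83°): θ ← 149° -83° = 66°
rotate_crank_by(-7°): θ ← 66° -7° = 59°
crank pin P = (r cos θ, r sin θ) = (18.026333, 30.000856)
h = r sin θ − e = 30.000856 − 5 = 25.000856
sin φ = h / L = 25.000856 / 165 = 0.15152034
φ = arcsin(0.15152034) = 8.715043°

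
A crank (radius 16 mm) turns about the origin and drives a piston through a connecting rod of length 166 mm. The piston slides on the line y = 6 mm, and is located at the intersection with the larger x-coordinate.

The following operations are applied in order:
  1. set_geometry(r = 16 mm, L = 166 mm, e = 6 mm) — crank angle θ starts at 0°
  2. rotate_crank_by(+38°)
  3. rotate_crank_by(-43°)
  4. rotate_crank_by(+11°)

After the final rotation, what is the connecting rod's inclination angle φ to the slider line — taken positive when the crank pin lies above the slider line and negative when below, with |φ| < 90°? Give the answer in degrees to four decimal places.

set_geometry: r = 16 mm, L = 166 mm, e = 6 mm; θ ← 0°
rotate_crank_by(+38°): θ ← 0° +38° = 38°
rotate_crank_by(-43°): θ ← 38° -43° = -5°
rotate_crank_by(+11°): θ ← -5° +11° = 6°
crank pin P = (r cos θ, r sin θ) = (15.912350, 1.672455)
h = r sin θ − e = 1.672455 − 6 = -4.327545
sin φ = h / L = -4.327545 / 166 = -0.02606955
φ = arcsin(-0.02606955) = -1.493844°

-1.4938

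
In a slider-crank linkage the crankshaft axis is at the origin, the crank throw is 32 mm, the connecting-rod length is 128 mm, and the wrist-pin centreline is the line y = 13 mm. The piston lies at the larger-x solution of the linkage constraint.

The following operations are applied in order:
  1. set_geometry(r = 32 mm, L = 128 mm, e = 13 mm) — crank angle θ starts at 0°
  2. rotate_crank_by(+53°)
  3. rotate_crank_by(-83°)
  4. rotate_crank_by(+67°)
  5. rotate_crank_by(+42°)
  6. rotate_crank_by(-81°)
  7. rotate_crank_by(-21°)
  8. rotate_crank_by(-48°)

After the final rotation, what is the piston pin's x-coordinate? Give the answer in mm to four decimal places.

set_geometry: r = 32 mm, L = 128 mm, e = 13 mm; θ ← 0°
rotate_crank_by(+53°): θ ← 0° +53° = 53°
rotate_crank_by(-83°): θ ← 53° -83° = -30°
rotate_crank_by(+67°): θ ← -30° +67° = 37°
rotate_crank_by(+42°): θ ← 37° +42° = 79°
rotate_crank_by(-81°): θ ← 79° -81° = -2°
rotate_crank_by(-21°): θ ← -2° -21° = -23°
rotate_crank_by(-48°): θ ← -23° -48° = -71°
crank pin P = (r cos θ, r sin θ) = (10.418181, -30.256594)
h = r sin θ − e = -30.256594 − 13 = -43.256594
x = r cos θ + √(L² − h²) = 10.418181 + √(16384.0 − 1871.1330) = 10.418181 + 120.469361 = 130.887542

130.8875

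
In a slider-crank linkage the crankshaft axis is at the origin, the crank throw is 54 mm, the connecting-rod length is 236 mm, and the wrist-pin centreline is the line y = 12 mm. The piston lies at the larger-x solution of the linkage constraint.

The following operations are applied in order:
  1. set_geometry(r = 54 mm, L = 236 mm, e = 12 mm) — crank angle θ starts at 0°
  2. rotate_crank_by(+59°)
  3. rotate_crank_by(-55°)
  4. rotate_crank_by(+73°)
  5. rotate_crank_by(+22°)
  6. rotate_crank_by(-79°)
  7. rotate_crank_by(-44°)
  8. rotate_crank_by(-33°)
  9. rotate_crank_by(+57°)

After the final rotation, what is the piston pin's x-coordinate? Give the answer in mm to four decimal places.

289.6947

set_geometry: r = 54 mm, L = 236 mm, e = 12 mm; θ ← 0°
rotate_crank_by(+59°): θ ← 0° +59° = 59°
rotate_crank_by(-55°): θ ← 59° -55° = 4°
rotate_crank_by(+73°): θ ← 4° +73° = 77°
rotate_crank_by(+22°): θ ← 77° +22° = 99°
rotate_crank_by(-79°): θ ← 99° -79° = 20°
rotate_crank_by(-44°): θ ← 20° -44° = -24°
rotate_crank_by(-33°): θ ← -24° -33° = -57°
rotate_crank_by(+57°): θ ← -57° +57° = 0°
crank pin P = (r cos θ, r sin θ) = (54.000000, 0.000000)
h = r sin θ − e = 0.000000 − 12 = -12.000000
x = r cos θ + √(L² − h²) = 54.000000 + √(55696.0 − 144.0000) = 54.000000 + 235.694718 = 289.694718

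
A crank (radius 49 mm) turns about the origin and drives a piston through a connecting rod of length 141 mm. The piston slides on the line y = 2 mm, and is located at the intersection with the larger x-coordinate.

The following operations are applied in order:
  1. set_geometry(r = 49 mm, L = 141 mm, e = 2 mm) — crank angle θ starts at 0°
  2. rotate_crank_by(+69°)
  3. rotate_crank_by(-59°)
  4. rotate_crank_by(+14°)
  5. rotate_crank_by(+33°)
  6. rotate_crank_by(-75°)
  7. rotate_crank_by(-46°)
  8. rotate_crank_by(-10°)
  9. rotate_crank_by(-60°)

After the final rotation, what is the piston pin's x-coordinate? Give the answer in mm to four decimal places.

101.9530

set_geometry: r = 49 mm, L = 141 mm, e = 2 mm; θ ← 0°
rotate_crank_by(+69°): θ ← 0° +69° = 69°
rotate_crank_by(-59°): θ ← 69° -59° = 10°
rotate_crank_by(+14°): θ ← 10° +14° = 24°
rotate_crank_by(+33°): θ ← 24° +33° = 57°
rotate_crank_by(-75°): θ ← 57° -75° = -18°
rotate_crank_by(-46°): θ ← -18° -46° = -64°
rotate_crank_by(-10°): θ ← -64° -10° = -74°
rotate_crank_by(-60°): θ ← -74° -60° = -134°
crank pin P = (r cos θ, r sin θ) = (-34.038260, -35.247650)
h = r sin θ − e = -35.247650 − 2 = -37.247650
x = r cos θ + √(L² − h²) = -34.038260 + √(19881.0 − 1387.3874) = -34.038260 + 135.991222 = 101.952962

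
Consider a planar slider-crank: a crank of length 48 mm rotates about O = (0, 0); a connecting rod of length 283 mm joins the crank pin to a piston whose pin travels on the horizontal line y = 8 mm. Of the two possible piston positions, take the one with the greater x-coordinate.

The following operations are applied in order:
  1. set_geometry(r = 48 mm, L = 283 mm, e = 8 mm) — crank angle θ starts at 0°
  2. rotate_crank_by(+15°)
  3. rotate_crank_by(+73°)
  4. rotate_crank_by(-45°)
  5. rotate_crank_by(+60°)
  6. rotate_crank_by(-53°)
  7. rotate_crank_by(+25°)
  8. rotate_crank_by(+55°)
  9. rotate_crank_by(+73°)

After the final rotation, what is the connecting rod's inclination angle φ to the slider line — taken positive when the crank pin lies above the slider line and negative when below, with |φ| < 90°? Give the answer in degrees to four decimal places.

set_geometry: r = 48 mm, L = 283 mm, e = 8 mm; θ ← 0°
rotate_crank_by(+15°): θ ← 0° +15° = 15°
rotate_crank_by(+73°): θ ← 15° +73° = 88°
rotate_crank_by(-45°): θ ← 88° -45° = 43°
rotate_crank_by(+60°): θ ← 43° +60° = 103°
rotate_crank_by(-53°): θ ← 103° -53° = 50°
rotate_crank_by(+25°): θ ← 50° +25° = 75°
rotate_crank_by(+55°): θ ← 75° +55° = 130°
rotate_crank_by(+73°): θ ← 130° +73° = 203°
crank pin P = (r cos θ, r sin θ) = (-44.184233, -18.755094)
h = r sin θ − e = -18.755094 − 8 = -26.755094
sin φ = h / L = -26.755094 / 283 = -0.09454097
φ = arcsin(-0.09454097) = -5.424900°

-5.4249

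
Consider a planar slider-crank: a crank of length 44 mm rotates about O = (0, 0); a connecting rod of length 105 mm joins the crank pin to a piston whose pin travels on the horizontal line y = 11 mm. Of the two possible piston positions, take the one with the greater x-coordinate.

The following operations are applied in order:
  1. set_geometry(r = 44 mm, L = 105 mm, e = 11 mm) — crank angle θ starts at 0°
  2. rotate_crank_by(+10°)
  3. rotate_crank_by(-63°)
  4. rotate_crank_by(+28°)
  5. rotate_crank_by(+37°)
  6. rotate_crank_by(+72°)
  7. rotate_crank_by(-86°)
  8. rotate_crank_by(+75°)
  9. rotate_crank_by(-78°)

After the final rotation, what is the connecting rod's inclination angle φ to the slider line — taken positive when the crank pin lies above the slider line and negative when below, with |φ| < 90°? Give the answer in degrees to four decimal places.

-8.1222

set_geometry: r = 44 mm, L = 105 mm, e = 11 mm; θ ← 0°
rotate_crank_by(+10°): θ ← 0° +10° = 10°
rotate_crank_by(-63°): θ ← 10° -63° = -53°
rotate_crank_by(+28°): θ ← -53° +28° = -25°
rotate_crank_by(+37°): θ ← -25° +37° = 12°
rotate_crank_by(+72°): θ ← 12° +72° = 84°
rotate_crank_by(-86°): θ ← 84° -86° = -2°
rotate_crank_by(+75°): θ ← -2° +75° = 73°
rotate_crank_by(-78°): θ ← 73° -78° = -5°
crank pin P = (r cos θ, r sin θ) = (43.832567, -3.834853)
h = r sin θ − e = -3.834853 − 11 = -14.834853
sin φ = h / L = -14.834853 / 105 = -0.14128431
φ = arcsin(-0.14128431) = -8.122171°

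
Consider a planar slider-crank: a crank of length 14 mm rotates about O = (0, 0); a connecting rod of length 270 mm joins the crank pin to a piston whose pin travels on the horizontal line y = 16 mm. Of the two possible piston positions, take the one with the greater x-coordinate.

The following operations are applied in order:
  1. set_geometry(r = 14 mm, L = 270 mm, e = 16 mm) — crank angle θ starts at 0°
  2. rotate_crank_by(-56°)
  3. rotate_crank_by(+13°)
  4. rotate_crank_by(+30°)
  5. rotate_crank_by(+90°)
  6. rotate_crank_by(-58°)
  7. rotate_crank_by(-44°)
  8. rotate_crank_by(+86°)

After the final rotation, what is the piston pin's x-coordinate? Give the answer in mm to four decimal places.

276.7612

set_geometry: r = 14 mm, L = 270 mm, e = 16 mm; θ ← 0°
rotate_crank_by(-56°): θ ← 0° -56° = -56°
rotate_crank_by(+13°): θ ← -56° +13° = -43°
rotate_crank_by(+30°): θ ← -43° +30° = -13°
rotate_crank_by(+90°): θ ← -13° +90° = 77°
rotate_crank_by(-58°): θ ← 77° -58° = 19°
rotate_crank_by(-44°): θ ← 19° -44° = -25°
rotate_crank_by(+86°): θ ← -25° +86° = 61°
crank pin P = (r cos θ, r sin θ) = (6.787335, 12.244676)
h = r sin θ − e = 12.244676 − 16 = -3.755324
x = r cos θ + √(L² − h²) = 6.787335 + √(72900.0 − 14.1025) = 6.787335 + 269.973883 = 276.761218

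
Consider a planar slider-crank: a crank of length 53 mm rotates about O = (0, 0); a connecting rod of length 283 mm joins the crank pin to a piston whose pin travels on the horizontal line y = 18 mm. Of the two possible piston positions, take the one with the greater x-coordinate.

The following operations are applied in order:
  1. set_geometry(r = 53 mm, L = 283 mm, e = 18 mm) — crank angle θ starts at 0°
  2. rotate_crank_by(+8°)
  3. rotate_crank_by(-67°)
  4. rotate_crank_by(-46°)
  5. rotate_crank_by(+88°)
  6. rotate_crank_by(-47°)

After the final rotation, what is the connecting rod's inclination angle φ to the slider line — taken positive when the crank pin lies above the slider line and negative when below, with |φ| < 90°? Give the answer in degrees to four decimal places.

set_geometry: r = 53 mm, L = 283 mm, e = 18 mm; θ ← 0°
rotate_crank_by(+8°): θ ← 0° +8° = 8°
rotate_crank_by(-67°): θ ← 8° -67° = -59°
rotate_crank_by(-46°): θ ← -59° -46° = -105°
rotate_crank_by(+88°): θ ← -105° +88° = -17°
rotate_crank_by(-47°): θ ← -17° -47° = -64°
crank pin P = (r cos θ, r sin θ) = (23.233671, -47.636084)
h = r sin θ − e = -47.636084 − 18 = -65.636084
sin φ = h / L = -65.636084 / 283 = -0.23192963
φ = arcsin(-0.23192963) = -13.410704°

-13.4107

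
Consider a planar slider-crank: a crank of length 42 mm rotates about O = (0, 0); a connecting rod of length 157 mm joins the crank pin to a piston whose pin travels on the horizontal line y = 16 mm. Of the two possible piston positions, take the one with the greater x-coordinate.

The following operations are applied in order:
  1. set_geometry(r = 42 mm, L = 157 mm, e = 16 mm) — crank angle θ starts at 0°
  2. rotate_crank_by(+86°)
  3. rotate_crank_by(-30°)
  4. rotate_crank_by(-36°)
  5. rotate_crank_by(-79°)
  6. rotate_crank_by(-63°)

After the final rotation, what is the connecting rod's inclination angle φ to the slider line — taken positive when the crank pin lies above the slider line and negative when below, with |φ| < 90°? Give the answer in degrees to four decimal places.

-19.1946

set_geometry: r = 42 mm, L = 157 mm, e = 16 mm; θ ← 0°
rotate_crank_by(+86°): θ ← 0° +86° = 86°
rotate_crank_by(-30°): θ ← 86° -30° = 56°
rotate_crank_by(-36°): θ ← 56° -36° = 20°
rotate_crank_by(-79°): θ ← 20° -79° = -59°
rotate_crank_by(-63°): θ ← -59° -63° = -122°
crank pin P = (r cos θ, r sin θ) = (-22.256609, -35.618020)
h = r sin θ − e = -35.618020 − 16 = -51.618020
sin φ = h / L = -51.618020 / 157 = -0.32877720
φ = arcsin(-0.32877720) = -19.194573°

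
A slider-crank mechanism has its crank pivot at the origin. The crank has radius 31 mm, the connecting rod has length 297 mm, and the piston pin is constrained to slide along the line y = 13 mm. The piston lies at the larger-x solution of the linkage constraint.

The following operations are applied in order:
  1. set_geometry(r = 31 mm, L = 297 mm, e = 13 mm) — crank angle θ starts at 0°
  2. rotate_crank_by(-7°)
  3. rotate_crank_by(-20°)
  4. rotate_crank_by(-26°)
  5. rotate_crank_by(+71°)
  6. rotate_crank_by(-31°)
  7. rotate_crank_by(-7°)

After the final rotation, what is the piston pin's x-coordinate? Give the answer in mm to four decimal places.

325.1911

set_geometry: r = 31 mm, L = 297 mm, e = 13 mm; θ ← 0°
rotate_crank_by(-7°): θ ← 0° -7° = -7°
rotate_crank_by(-20°): θ ← -7° -20° = -27°
rotate_crank_by(-26°): θ ← -27° -26° = -53°
rotate_crank_by(+71°): θ ← -53° +71° = 18°
rotate_crank_by(-31°): θ ← 18° -31° = -13°
rotate_crank_by(-7°): θ ← -13° -7° = -20°
crank pin P = (r cos θ, r sin θ) = (29.130471, -10.602624)
h = r sin θ − e = -10.602624 − 13 = -23.602624
x = r cos θ + √(L² − h²) = 29.130471 + √(88209.0 − 557.0839) = 29.130471 + 296.060663 = 325.191134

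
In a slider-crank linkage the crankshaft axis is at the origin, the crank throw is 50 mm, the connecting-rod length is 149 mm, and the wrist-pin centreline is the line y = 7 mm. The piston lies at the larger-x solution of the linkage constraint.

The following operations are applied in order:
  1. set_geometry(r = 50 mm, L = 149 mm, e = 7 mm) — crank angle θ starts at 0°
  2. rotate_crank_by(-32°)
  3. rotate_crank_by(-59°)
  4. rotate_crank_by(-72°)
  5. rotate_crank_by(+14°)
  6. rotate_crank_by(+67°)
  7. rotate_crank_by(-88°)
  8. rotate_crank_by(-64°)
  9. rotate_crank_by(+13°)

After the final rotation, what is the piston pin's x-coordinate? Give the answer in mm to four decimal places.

109.0133

set_geometry: r = 50 mm, L = 149 mm, e = 7 mm; θ ← 0°
rotate_crank_by(-32°): θ ← 0° -32° = -32°
rotate_crank_by(-59°): θ ← -32° -59° = -91°
rotate_crank_by(-72°): θ ← -91° -72° = -163°
rotate_crank_by(+14°): θ ← -163° +14° = -149°
rotate_crank_by(+67°): θ ← -149° +67° = -82°
rotate_crank_by(-88°): θ ← -82° -88° = -170°
rotate_crank_by(-64°): θ ← -170° -64° = -234°
rotate_crank_by(+13°): θ ← -234° +13° = -221°
crank pin P = (r cos θ, r sin θ) = (-37.735479, 32.802951)
h = r sin θ − e = 32.802951 − 7 = 25.802951
x = r cos θ + √(L² − h²) = -37.735479 + √(22201.0 − 665.7923) = -37.735479 + 146.748791 = 109.013312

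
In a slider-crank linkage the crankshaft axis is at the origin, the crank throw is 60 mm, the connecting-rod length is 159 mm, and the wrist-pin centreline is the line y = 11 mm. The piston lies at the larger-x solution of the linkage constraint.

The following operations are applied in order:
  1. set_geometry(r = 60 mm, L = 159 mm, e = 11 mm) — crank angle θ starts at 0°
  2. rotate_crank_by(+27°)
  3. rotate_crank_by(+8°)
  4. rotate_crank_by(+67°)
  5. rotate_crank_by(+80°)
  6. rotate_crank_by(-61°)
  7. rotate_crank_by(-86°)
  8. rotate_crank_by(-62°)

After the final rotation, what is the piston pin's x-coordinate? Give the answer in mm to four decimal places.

207.7936

set_geometry: r = 60 mm, L = 159 mm, e = 11 mm; θ ← 0°
rotate_crank_by(+27°): θ ← 0° +27° = 27°
rotate_crank_by(+8°): θ ← 27° +8° = 35°
rotate_crank_by(+67°): θ ← 35° +67° = 102°
rotate_crank_by(+80°): θ ← 102° +80° = 182°
rotate_crank_by(-61°): θ ← 182° -61° = 121°
rotate_crank_by(-86°): θ ← 121° -86° = 35°
rotate_crank_by(-62°): θ ← 35° -62° = -27°
crank pin P = (r cos θ, r sin θ) = (53.460391, -27.239430)
h = r sin θ − e = -27.239430 − 11 = -38.239430
x = r cos θ + √(L² − h²) = 53.460391 + √(25281.0 − 1462.2540) = 53.460391 + 154.333230 = 207.793622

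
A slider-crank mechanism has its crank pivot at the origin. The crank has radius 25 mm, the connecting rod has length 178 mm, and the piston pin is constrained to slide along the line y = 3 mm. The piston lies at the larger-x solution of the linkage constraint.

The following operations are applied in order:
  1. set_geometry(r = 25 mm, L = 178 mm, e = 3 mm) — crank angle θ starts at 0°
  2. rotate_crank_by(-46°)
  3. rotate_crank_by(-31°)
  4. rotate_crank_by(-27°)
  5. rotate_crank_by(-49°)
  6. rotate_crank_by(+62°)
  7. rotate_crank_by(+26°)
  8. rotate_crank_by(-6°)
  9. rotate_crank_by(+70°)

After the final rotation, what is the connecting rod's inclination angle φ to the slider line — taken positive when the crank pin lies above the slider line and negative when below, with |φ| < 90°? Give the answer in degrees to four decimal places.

set_geometry: r = 25 mm, L = 178 mm, e = 3 mm; θ ← 0°
rotate_crank_by(-46°): θ ← 0° -46° = -46°
rotate_crank_by(-31°): θ ← -46° -31° = -77°
rotate_crank_by(-27°): θ ← -77° -27° = -104°
rotate_crank_by(-49°): θ ← -104° -49° = -153°
rotate_crank_by(+62°): θ ← -153° +62° = -91°
rotate_crank_by(+26°): θ ← -91° +26° = -65°
rotate_crank_by(-6°): θ ← -65° -6° = -71°
rotate_crank_by(+70°): θ ← -71° +70° = -1°
crank pin P = (r cos θ, r sin θ) = (24.996192, -0.436310)
h = r sin θ − e = -0.436310 − 3 = -3.436310
sin φ = h / L = -3.436310 / 178 = -0.01930511
φ = arcsin(-0.01930511) = -1.106170°

-1.1062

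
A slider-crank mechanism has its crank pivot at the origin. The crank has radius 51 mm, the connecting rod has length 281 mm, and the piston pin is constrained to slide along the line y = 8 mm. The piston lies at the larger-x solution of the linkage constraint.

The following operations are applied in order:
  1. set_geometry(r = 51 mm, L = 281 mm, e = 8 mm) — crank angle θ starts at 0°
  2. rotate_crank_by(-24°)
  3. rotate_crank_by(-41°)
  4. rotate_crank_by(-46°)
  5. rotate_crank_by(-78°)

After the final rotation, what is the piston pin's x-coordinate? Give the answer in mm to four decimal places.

230.6279

set_geometry: r = 51 mm, L = 281 mm, e = 8 mm; θ ← 0°
rotate_crank_by(-24°): θ ← 0° -24° = -24°
rotate_crank_by(-41°): θ ← -24° -41° = -65°
rotate_crank_by(-46°): θ ← -65° -46° = -111°
rotate_crank_by(-78°): θ ← -111° -78° = -189°
crank pin P = (r cos θ, r sin θ) = (-50.372105, 7.978158)
h = r sin θ − e = 7.978158 − 8 = -0.021842
x = r cos θ + √(L² − h²) = -50.372105 + √(78961.0 − 0.0005) = -50.372105 + 280.999999 = 230.627894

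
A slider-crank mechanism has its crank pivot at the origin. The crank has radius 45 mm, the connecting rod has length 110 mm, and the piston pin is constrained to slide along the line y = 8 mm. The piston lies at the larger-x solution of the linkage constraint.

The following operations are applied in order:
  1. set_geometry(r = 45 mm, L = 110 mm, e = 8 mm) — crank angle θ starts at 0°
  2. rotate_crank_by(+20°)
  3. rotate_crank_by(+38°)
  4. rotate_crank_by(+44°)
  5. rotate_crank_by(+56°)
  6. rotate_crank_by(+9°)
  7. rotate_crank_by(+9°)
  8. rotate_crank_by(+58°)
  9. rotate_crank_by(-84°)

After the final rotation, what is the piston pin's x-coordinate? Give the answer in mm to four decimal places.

70.0690

set_geometry: r = 45 mm, L = 110 mm, e = 8 mm; θ ← 0°
rotate_crank_by(+20°): θ ← 0° +20° = 20°
rotate_crank_by(+38°): θ ← 20° +38° = 58°
rotate_crank_by(+44°): θ ← 58° +44° = 102°
rotate_crank_by(+56°): θ ← 102° +56° = 158°
rotate_crank_by(+9°): θ ← 158° +9° = 167°
rotate_crank_by(+9°): θ ← 167° +9° = 176°
rotate_crank_by(+58°): θ ← 176° +58° = 234°
rotate_crank_by(-84°): θ ← 234° -84° = 150°
crank pin P = (r cos θ, r sin θ) = (-38.971143, 22.500000)
h = r sin θ − e = 22.500000 − 8 = 14.500000
x = r cos θ + √(L² − h²) = -38.971143 + √(12100.0 − 210.2500) = -38.971143 + 109.040130 = 70.068987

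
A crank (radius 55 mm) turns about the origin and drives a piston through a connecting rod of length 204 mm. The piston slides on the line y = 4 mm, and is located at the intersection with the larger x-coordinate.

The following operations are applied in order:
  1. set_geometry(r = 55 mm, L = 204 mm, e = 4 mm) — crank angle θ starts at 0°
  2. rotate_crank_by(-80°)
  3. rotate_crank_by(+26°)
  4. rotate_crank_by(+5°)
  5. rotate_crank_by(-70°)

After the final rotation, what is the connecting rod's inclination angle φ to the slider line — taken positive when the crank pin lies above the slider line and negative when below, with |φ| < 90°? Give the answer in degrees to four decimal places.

set_geometry: r = 55 mm, L = 204 mm, e = 4 mm; θ ← 0°
rotate_crank_by(-80°): θ ← 0° -80° = -80°
rotate_crank_by(+26°): θ ← -80° +26° = -54°
rotate_crank_by(+5°): θ ← -54° +5° = -49°
rotate_crank_by(-70°): θ ← -49° -70° = -119°
crank pin P = (r cos θ, r sin θ) = (-26.664529, -48.104084)
h = r sin θ − e = -48.104084 − 4 = -52.104084
sin φ = h / L = -52.104084 / 204 = -0.25541218
φ = arcsin(-0.25541218) = -14.798010°

-14.7980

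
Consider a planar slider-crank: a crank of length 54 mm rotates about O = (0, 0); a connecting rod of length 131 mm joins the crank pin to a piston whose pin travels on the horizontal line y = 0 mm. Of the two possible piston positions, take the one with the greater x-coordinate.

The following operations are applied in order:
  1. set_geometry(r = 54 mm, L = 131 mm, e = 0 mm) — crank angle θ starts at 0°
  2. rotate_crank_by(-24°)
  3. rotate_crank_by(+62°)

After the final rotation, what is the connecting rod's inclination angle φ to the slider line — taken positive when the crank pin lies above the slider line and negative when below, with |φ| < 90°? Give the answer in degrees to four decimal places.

14.7016

set_geometry: r = 54 mm, L = 131 mm, e = 0 mm; θ ← 0°
rotate_crank_by(-24°): θ ← 0° -24° = -24°
rotate_crank_by(+62°): θ ← -24° +62° = 38°
crank pin P = (r cos θ, r sin θ) = (42.552581, 33.245720)
h = r sin θ − e = 33.245720 − 0 = 33.245720
sin φ = h / L = 33.245720 / 131 = 0.25378412
φ = arcsin(0.25378412) = 14.701550°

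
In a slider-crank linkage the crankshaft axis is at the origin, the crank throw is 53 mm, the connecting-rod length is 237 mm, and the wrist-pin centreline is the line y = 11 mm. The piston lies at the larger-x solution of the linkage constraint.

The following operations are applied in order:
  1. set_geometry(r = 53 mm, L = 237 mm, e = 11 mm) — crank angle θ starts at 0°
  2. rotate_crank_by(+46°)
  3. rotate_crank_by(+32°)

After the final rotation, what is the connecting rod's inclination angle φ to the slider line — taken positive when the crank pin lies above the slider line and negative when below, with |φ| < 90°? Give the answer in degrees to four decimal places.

9.9232

set_geometry: r = 53 mm, L = 237 mm, e = 11 mm; θ ← 0°
rotate_crank_by(+46°): θ ← 0° +46° = 46°
rotate_crank_by(+32°): θ ← 46° +32° = 78°
crank pin P = (r cos θ, r sin θ) = (11.019320, 51.841823)
h = r sin θ − e = 51.841823 − 11 = 40.841823
sin φ = h / L = 40.841823 / 237 = 0.17232837
φ = arcsin(0.17232837) = 9.923223°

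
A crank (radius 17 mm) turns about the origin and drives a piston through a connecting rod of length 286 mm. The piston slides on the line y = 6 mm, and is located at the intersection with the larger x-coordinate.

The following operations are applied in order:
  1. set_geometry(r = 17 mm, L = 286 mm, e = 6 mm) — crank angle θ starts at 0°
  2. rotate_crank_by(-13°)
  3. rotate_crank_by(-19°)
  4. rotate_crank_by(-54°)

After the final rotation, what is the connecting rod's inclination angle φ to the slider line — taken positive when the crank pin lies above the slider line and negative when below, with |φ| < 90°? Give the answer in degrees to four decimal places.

-4.6044

set_geometry: r = 17 mm, L = 286 mm, e = 6 mm; θ ← 0°
rotate_crank_by(-13°): θ ← 0° -13° = -13°
rotate_crank_by(-19°): θ ← -13° -19° = -32°
rotate_crank_by(-54°): θ ← -32° -54° = -86°
crank pin P = (r cos θ, r sin θ) = (1.185860, -16.958589)
h = r sin θ − e = -16.958589 − 6 = -22.958589
sin φ = h / L = -22.958589 / 286 = -0.08027479
φ = arcsin(-0.08027479) = -4.604361°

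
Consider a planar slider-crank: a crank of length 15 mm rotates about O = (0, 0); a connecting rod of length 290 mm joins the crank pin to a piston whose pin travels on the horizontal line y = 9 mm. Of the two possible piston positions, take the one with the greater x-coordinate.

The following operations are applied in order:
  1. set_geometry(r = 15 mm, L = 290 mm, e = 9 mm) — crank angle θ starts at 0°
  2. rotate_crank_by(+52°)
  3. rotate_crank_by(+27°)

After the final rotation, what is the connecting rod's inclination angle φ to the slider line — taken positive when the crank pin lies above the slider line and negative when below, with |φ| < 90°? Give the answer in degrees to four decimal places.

set_geometry: r = 15 mm, L = 290 mm, e = 9 mm; θ ← 0°
rotate_crank_by(+52°): θ ← 0° +52° = 52°
rotate_crank_by(+27°): θ ← 52° +27° = 79°
crank pin P = (r cos θ, r sin θ) = (2.862135, 14.724408)
h = r sin θ − e = 14.724408 − 9 = 5.724408
sin φ = h / L = 5.724408 / 290 = 0.01973934
φ = arcsin(0.01973934) = 1.131054°

1.1311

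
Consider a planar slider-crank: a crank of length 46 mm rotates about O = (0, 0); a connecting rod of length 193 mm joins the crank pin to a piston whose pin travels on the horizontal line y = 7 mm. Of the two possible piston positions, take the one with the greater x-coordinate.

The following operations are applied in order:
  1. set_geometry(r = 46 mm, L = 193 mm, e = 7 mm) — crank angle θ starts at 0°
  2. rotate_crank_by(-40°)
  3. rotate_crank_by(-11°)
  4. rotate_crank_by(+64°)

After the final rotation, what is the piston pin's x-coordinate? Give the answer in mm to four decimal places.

set_geometry: r = 46 mm, L = 193 mm, e = 7 mm; θ ← 0°
rotate_crank_by(-40°): θ ← 0° -40° = -40°
rotate_crank_by(-11°): θ ← -40° -11° = -51°
rotate_crank_by(+64°): θ ← -51° +64° = 13°
crank pin P = (r cos θ, r sin θ) = (44.821023, 10.347748)
h = r sin θ − e = 10.347748 − 7 = 3.347748
x = r cos θ + √(L² − h²) = 44.821023 + √(37249.0 − 11.2074) = 44.821023 + 192.970963 = 237.791986

237.7920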